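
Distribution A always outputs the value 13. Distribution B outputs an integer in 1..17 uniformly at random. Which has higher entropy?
B

A is deterministic, so H(A) = 0. B is uniform over 17 outcomes, so H(B) = log₂(17) = 4.087 bits. Any distribution with genuine randomness has higher entropy than a deterministic one.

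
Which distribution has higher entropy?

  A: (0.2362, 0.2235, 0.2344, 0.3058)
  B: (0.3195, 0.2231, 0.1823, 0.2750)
A

Both distributions are close to uniform, making this a harder comparison.

H(A) = 1.9882 bits
H(B) = 1.9687 bits

The distribution closer to uniform has higher entropy.
Answer: A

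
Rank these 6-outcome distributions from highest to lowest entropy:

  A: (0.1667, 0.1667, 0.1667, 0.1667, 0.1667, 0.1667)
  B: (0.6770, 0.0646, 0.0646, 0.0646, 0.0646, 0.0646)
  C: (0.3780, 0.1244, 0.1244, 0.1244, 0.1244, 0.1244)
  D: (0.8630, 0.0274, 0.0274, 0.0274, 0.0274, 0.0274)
A > C > B > D

Key insight: Entropy is maximized by uniform distributions and minimized by concentrated distributions.

Entropies:
  H(A) = 2.5850 bits
  H(B) = 1.6576 bits
  H(C) = 2.4009 bits
  H(D) = 0.8944 bits

Ranking: A > C > B > D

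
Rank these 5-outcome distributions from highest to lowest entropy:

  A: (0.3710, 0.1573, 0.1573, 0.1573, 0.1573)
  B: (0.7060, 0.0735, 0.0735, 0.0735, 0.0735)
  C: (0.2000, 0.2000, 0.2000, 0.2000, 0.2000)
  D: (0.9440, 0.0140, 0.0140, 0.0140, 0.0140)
C > A > B > D

Key insight: Entropy is maximized by uniform distributions and minimized by concentrated distributions.

Entropies:
  H(A) = 2.2094 bits
  H(B) = 1.4618 bits
  H(C) = 2.3219 bits
  H(D) = 0.4234 bits

Ranking: C > A > B > D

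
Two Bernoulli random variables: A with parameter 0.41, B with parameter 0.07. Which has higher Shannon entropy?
A

For binary distributions, entropy is maximized at p=0.5 and decreases as p moves toward 0 or 1.

H(A) = H(0.41) = 0.9765 bits
H(B) = H(0.07) = 0.3659 bits

Distribution A (p=0.41) is closer to uniform (p=0.5), so it has higher entropy.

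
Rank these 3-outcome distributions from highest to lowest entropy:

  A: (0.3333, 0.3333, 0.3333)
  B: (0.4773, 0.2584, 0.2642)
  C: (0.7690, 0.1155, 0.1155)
A > B > C

Key insight: Entropy is maximized by uniform distributions and minimized by concentrated distributions.

- Uniform distributions have maximum entropy log₂(3) = 1.5850 bits
- The more "peaked" or concentrated a distribution, the lower its entropy

Entropies:
  H(A) = 1.5850 bits
  H(B) = 1.5211 bits
  H(C) = 1.0108 bits

Ranking: A > B > C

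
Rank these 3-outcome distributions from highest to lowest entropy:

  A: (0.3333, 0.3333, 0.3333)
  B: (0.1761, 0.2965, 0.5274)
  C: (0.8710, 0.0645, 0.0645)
A > B > C

Key insight: Entropy is maximized by uniform distributions and minimized by concentrated distributions.

- Uniform distributions have maximum entropy log₂(3) = 1.5850 bits
- The more "peaked" or concentrated a distribution, the lower its entropy

Entropies:
  H(A) = 1.5850 bits
  H(B) = 1.4481 bits
  H(C) = 0.6837 bits

Ranking: A > B > C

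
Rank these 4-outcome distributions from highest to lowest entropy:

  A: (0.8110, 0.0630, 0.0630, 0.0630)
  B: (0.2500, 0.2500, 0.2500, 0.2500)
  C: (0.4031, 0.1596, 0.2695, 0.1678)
B > C > A

Key insight: Entropy is maximized by uniform distributions and minimized by concentrated distributions.

- Uniform distributions have maximum entropy log₂(4) = 2.0000 bits
- The more "peaked" or concentrated a distribution, the lower its entropy

Entropies:
  H(A) = 0.9989 bits
  H(B) = 2.0000 bits
  H(C) = 1.8929 bits

Ranking: B > C > A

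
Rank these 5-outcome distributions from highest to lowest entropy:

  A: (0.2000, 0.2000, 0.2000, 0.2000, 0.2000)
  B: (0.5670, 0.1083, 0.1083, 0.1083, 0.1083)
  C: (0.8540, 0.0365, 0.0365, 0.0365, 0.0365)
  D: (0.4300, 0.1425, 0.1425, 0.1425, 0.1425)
A > D > B > C

Key insight: Entropy is maximized by uniform distributions and minimized by concentrated distributions.

Entropies:
  H(A) = 2.3219 bits
  H(B) = 1.8530 bits
  H(C) = 0.8917 bits
  H(D) = 2.1258 bits

Ranking: A > D > B > C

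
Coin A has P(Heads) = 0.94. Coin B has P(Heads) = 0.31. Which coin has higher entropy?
B

For binary distributions, entropy is maximized at p=0.5 and decreases as p moves toward 0 or 1.

H(A) = H(0.94) = 0.3274 bits
H(B) = H(0.31) = 0.8932 bits

Distribution B (p=0.31) is closer to uniform (p=0.5), so it has higher entropy.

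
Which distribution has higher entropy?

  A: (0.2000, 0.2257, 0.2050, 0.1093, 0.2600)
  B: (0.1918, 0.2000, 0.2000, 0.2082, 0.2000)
B

Both distributions are close to uniform, making this a harder comparison.

H(A) = 2.2721 bits
H(B) = 2.3214 bits

The distribution closer to uniform has higher entropy.
Answer: B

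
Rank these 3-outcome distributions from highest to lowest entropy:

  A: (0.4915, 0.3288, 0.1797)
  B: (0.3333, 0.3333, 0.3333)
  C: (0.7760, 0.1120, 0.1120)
B > A > C

Key insight: Entropy is maximized by uniform distributions and minimized by concentrated distributions.

- Uniform distributions have maximum entropy log₂(3) = 1.5850 bits
- The more "peaked" or concentrated a distribution, the lower its entropy

Entropies:
  H(A) = 1.4763 bits
  H(B) = 1.5850 bits
  H(C) = 0.9914 bits

Ranking: B > A > C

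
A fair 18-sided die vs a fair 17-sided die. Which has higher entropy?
18-sided die

Both are uniform distributions; for uniform over n outcomes, H = log₂(n). H(18-sided) = log₂(18) = 4.170 bits and H(17-sided) = log₂(17) = 4.087 bits. More outcomes in a uniform distribution means higher entropy.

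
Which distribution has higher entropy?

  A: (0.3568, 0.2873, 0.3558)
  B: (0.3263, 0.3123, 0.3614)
B

Both distributions are close to uniform, making this a harder comparison.

H(A) = 1.5779 bits
H(B) = 1.5822 bits

The distribution closer to uniform has higher entropy.
Answer: B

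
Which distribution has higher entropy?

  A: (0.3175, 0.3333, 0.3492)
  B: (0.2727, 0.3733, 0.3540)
A

Both distributions are close to uniform, making this a harder comparison.

H(A) = 1.5839 bits
H(B) = 1.5722 bits

The distribution closer to uniform has higher entropy.
Answer: A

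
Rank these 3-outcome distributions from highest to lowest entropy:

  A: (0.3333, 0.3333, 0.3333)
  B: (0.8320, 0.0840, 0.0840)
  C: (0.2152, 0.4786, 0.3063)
A > C > B

Key insight: Entropy is maximized by uniform distributions and minimized by concentrated distributions.

- Uniform distributions have maximum entropy log₂(3) = 1.5850 bits
- The more "peaked" or concentrated a distribution, the lower its entropy

Entropies:
  H(A) = 1.5850 bits
  H(B) = 0.8211 bits
  H(C) = 1.5086 bits

Ranking: A > C > B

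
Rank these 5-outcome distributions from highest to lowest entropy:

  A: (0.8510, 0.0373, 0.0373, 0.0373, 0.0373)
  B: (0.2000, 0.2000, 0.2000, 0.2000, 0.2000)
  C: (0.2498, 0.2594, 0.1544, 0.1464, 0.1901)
B > C > A

Key insight: Entropy is maximized by uniform distributions and minimized by concentrated distributions.

- Uniform distributions have maximum entropy log₂(5) = 2.3219 bits
- The more "peaked" or concentrated a distribution, the lower its entropy

Entropies:
  H(A) = 0.9053 bits
  H(B) = 2.3219 bits
  H(C) = 2.2821 bits

Ranking: B > C > A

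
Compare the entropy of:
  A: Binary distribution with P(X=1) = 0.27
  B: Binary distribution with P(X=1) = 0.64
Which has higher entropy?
B

For binary distributions, entropy is maximized at p=0.5 and decreases as p moves toward 0 or 1.

H(A) = H(0.27) = 0.8415 bits
H(B) = H(0.64) = 0.9427 bits

Distribution B (p=0.64) is closer to uniform (p=0.5), so it has higher entropy.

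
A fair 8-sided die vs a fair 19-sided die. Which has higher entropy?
19-sided die

Both are uniform distributions; for uniform over n outcomes, H = log₂(n). H(8-sided) = log₂(8) = 3.000 bits and H(19-sided) = log₂(19) = 4.248 bits. More outcomes in a uniform distribution means higher entropy.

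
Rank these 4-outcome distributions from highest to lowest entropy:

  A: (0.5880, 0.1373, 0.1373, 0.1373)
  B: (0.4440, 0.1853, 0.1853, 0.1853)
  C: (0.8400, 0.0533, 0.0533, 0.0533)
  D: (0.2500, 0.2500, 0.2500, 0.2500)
D > B > A > C

Key insight: Entropy is maximized by uniform distributions and minimized by concentrated distributions.

Entropies:
  H(A) = 1.6305 bits
  H(B) = 1.8722 bits
  H(C) = 0.8879 bits
  H(D) = 2.0000 bits

Ranking: D > B > A > C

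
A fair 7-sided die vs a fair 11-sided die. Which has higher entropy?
11-sided die

Both are uniform distributions; for uniform over n outcomes, H = log₂(n). H(7-sided) = log₂(7) = 2.807 bits and H(11-sided) = log₂(11) = 3.459 bits. More outcomes in a uniform distribution means higher entropy.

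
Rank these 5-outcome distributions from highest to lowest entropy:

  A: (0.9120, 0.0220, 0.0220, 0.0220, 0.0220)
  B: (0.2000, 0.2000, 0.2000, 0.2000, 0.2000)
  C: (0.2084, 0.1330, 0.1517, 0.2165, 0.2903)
B > C > A

Key insight: Entropy is maximized by uniform distributions and minimized by concentrated distributions.

- Uniform distributions have maximum entropy log₂(5) = 2.3219 bits
- The more "peaked" or concentrated a distribution, the lower its entropy

Entropies:
  H(A) = 0.6058 bits
  H(B) = 2.3219 bits
  H(C) = 2.2673 bits

Ranking: B > C > A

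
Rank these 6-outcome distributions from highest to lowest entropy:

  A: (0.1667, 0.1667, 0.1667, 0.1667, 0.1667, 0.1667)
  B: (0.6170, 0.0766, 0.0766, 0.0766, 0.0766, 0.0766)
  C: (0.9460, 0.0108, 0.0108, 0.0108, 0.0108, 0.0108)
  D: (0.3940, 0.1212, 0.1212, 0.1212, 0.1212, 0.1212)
A > D > B > C

Key insight: Entropy is maximized by uniform distributions and minimized by concentrated distributions.

Entropies:
  H(A) = 2.5850 bits
  H(B) = 1.8494 bits
  H(C) = 0.4285 bits
  H(D) = 2.3744 bits

Ranking: A > D > B > C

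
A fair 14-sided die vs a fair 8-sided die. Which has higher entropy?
14-sided die

Both are uniform distributions; for uniform over n outcomes, H = log₂(n). H(14-sided) = log₂(14) = 3.807 bits and H(8-sided) = log₂(8) = 3.000 bits. More outcomes in a uniform distribution means higher entropy.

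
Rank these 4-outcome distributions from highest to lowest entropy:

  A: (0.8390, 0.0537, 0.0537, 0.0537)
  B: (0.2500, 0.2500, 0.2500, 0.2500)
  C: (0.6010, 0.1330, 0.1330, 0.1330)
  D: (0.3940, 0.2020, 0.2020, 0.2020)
B > D > C > A

Key insight: Entropy is maximized by uniform distributions and minimized by concentrated distributions.

Entropies:
  H(A) = 0.8919 bits
  H(B) = 2.0000 bits
  H(C) = 1.6028 bits
  H(D) = 1.9278 bits

Ranking: B > D > C > A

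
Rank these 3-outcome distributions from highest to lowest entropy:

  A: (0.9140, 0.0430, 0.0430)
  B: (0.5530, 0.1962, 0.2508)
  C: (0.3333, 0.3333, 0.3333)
C > B > A

Key insight: Entropy is maximized by uniform distributions and minimized by concentrated distributions.

- Uniform distributions have maximum entropy log₂(3) = 1.5850 bits
- The more "peaked" or concentrated a distribution, the lower its entropy

Entropies:
  H(A) = 0.5090 bits
  H(B) = 1.4340 bits
  H(C) = 1.5850 bits

Ranking: C > B > A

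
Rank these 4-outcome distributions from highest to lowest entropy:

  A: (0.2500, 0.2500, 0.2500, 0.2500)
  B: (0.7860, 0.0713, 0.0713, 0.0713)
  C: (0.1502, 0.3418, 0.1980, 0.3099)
A > C > B

Key insight: Entropy is maximized by uniform distributions and minimized by concentrated distributions.

- Uniform distributions have maximum entropy log₂(4) = 2.0000 bits
- The more "peaked" or concentrated a distribution, the lower its entropy

Entropies:
  H(A) = 2.0000 bits
  H(B) = 1.0882 bits
  H(C) = 1.9266 bits

Ranking: A > C > B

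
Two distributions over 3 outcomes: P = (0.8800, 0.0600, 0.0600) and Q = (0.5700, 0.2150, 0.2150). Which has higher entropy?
Q

P is highly concentrated on one outcome (88%), making it nearly deterministic. Q spreads its mass more evenly (max 57%). The more spread-out distribution has higher entropy: H(P) ≈ 0.649 bits, H(Q) ≈ 1.416 bits.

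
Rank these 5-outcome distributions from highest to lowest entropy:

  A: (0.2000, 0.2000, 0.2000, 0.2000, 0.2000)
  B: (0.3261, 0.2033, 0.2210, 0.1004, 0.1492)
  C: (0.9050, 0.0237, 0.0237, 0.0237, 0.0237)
A > B > C

Key insight: Entropy is maximized by uniform distributions and minimized by concentrated distributions.

- Uniform distributions have maximum entropy log₂(5) = 2.3219 bits
- The more "peaked" or concentrated a distribution, the lower its entropy

Entropies:
  H(A) = 2.3219 bits
  H(B) = 2.2182 bits
  H(C) = 0.6429 bits

Ranking: A > B > C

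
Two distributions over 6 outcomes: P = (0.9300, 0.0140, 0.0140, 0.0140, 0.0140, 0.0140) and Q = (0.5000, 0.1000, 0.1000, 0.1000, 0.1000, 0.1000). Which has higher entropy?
Q

P is highly concentrated on one outcome (93%), making it nearly deterministic. Q spreads its mass more evenly (max 50%). The more spread-out distribution has higher entropy: H(P) ≈ 0.528 bits, H(Q) ≈ 2.161 bits.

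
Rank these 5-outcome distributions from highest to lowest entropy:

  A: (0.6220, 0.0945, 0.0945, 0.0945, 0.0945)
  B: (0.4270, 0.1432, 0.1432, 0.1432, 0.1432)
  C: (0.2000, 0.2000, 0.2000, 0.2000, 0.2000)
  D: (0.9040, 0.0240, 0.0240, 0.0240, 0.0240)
C > B > A > D

Key insight: Entropy is maximized by uniform distributions and minimized by concentrated distributions.

Entropies:
  H(A) = 1.7126 bits
  H(B) = 2.1306 bits
  H(C) = 2.3219 bits
  H(D) = 0.6482 bits

Ranking: C > B > A > D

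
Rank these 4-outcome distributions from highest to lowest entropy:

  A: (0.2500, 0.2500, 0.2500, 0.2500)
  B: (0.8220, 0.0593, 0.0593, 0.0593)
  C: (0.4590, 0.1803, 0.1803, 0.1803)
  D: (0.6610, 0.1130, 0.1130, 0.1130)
A > C > D > B

Key insight: Entropy is maximized by uniform distributions and minimized by concentrated distributions.

Entropies:
  H(A) = 2.0000 bits
  H(B) = 0.9578 bits
  H(C) = 1.8526 bits
  H(D) = 1.4612 bits

Ranking: A > C > D > B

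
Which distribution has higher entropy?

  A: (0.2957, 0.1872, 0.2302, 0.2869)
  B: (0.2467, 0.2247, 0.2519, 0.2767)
B

Both distributions are close to uniform, making this a harder comparison.

H(A) = 1.9769 bits
H(B) = 1.9961 bits

The distribution closer to uniform has higher entropy.
Answer: B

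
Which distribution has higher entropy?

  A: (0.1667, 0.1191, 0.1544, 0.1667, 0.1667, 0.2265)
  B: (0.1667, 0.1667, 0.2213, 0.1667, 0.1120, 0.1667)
A

Both distributions are close to uniform, making this a harder comparison.

H(A) = 2.5595 bits
H(B) = 2.5586 bits

The distribution closer to uniform has higher entropy.
Answer: A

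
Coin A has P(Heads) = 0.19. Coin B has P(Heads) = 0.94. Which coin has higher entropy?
A

For binary distributions, entropy is maximized at p=0.5 and decreases as p moves toward 0 or 1.

H(A) = H(0.19) = 0.7015 bits
H(B) = H(0.94) = 0.3274 bits

Distribution A (p=0.19) is closer to uniform (p=0.5), so it has higher entropy.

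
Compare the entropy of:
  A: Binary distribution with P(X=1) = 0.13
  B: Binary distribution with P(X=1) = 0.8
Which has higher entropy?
B

For binary distributions, entropy is maximized at p=0.5 and decreases as p moves toward 0 or 1.

H(A) = H(0.13) = 0.5574 bits
H(B) = H(0.8) = 0.7219 bits

Distribution B (p=0.8) is closer to uniform (p=0.5), so it has higher entropy.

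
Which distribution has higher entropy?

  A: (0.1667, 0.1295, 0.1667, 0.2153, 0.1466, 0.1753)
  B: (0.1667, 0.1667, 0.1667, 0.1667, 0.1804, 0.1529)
B

Both distributions are close to uniform, making this a harder comparison.

H(A) = 2.5670 bits
H(B) = 2.5833 bits

The distribution closer to uniform has higher entropy.
Answer: B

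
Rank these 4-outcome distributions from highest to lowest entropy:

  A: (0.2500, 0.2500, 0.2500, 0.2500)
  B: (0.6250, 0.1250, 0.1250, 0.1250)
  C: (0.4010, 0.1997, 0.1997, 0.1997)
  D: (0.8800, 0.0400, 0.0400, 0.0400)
A > C > B > D

Key insight: Entropy is maximized by uniform distributions and minimized by concentrated distributions.

Entropies:
  H(A) = 2.0000 bits
  H(B) = 1.5488 bits
  H(C) = 1.9209 bits
  H(D) = 0.7196 bits

Ranking: A > C > B > D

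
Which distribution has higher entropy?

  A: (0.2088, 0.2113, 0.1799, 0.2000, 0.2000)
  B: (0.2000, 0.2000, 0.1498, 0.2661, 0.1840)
A

Both distributions are close to uniform, making this a harder comparison.

H(A) = 2.3197 bits
H(B) = 2.2968 bits

The distribution closer to uniform has higher entropy.
Answer: A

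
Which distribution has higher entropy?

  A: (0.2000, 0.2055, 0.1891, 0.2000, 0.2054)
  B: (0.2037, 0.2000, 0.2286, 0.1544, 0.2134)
A

Both distributions are close to uniform, making this a harder comparison.

H(A) = 2.3213 bits
H(B) = 2.3103 bits

The distribution closer to uniform has higher entropy.
Answer: A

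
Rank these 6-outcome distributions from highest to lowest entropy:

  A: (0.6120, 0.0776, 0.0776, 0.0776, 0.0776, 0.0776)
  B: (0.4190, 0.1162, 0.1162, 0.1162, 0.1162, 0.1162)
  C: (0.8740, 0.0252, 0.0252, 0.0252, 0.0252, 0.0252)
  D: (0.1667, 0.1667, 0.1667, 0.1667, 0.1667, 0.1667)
D > B > A > C

Key insight: Entropy is maximized by uniform distributions and minimized by concentrated distributions.

Entropies:
  H(A) = 1.8644 bits
  H(B) = 2.3300 bits
  H(C) = 0.8389 bits
  H(D) = 2.5850 bits

Ranking: D > B > A > C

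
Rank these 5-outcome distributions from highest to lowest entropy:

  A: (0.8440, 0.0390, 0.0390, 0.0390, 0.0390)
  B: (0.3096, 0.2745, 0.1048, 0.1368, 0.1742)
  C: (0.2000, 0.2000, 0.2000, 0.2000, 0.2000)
C > B > A

Key insight: Entropy is maximized by uniform distributions and minimized by concentrated distributions.

- Uniform distributions have maximum entropy log₂(5) = 2.3219 bits
- The more "peaked" or concentrated a distribution, the lower its entropy

Entropies:
  H(A) = 0.9367 bits
  H(B) = 2.2086 bits
  H(C) = 2.3219 bits

Ranking: C > B > A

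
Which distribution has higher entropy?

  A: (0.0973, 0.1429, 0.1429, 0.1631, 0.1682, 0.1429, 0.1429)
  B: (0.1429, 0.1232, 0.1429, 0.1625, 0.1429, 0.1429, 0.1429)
B

Both distributions are close to uniform, making this a harder comparison.

H(A) = 2.7905 bits
H(B) = 2.8034 bits

The distribution closer to uniform has higher entropy.
Answer: B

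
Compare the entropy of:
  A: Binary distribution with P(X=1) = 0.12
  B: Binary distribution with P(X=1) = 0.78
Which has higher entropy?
B

For binary distributions, entropy is maximized at p=0.5 and decreases as p moves toward 0 or 1.

H(A) = H(0.12) = 0.5294 bits
H(B) = H(0.78) = 0.7602 bits

Distribution B (p=0.78) is closer to uniform (p=0.5), so it has higher entropy.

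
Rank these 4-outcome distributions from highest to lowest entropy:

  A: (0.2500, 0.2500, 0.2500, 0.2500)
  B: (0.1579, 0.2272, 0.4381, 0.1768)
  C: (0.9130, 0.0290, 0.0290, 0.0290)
A > B > C

Key insight: Entropy is maximized by uniform distributions and minimized by concentrated distributions.

- Uniform distributions have maximum entropy log₂(4) = 2.0000 bits
- The more "peaked" or concentrated a distribution, the lower its entropy

Entropies:
  H(A) = 2.0000 bits
  H(B) = 1.8699 bits
  H(C) = 0.5643 bits

Ranking: A > B > C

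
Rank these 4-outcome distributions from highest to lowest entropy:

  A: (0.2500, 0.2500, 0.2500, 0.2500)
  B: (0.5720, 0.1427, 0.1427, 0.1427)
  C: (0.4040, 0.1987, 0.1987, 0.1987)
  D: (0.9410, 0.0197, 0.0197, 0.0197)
A > C > B > D

Key insight: Entropy is maximized by uniform distributions and minimized by concentrated distributions.

Entropies:
  H(A) = 2.0000 bits
  H(B) = 1.6634 bits
  H(C) = 1.9179 bits
  H(D) = 0.4170 bits

Ranking: A > C > B > D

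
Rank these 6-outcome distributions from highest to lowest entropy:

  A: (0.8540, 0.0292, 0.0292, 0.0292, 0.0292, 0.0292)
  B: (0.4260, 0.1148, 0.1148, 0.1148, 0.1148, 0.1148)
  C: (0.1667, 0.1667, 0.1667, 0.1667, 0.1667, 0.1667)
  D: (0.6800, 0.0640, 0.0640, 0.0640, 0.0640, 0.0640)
C > B > D > A

Key insight: Entropy is maximized by uniform distributions and minimized by concentrated distributions.

Entropies:
  H(A) = 0.9387 bits
  H(B) = 2.3169 bits
  H(C) = 2.5850 bits
  H(D) = 1.6474 bits

Ranking: C > B > D > A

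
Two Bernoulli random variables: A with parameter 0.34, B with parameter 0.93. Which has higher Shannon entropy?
A

For binary distributions, entropy is maximized at p=0.5 and decreases as p moves toward 0 or 1.

H(A) = H(0.34) = 0.9248 bits
H(B) = H(0.93) = 0.3659 bits

Distribution A (p=0.34) is closer to uniform (p=0.5), so it has higher entropy.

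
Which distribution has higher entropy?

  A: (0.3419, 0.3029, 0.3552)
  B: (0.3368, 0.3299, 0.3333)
B

Both distributions are close to uniform, making this a harder comparison.

H(A) = 1.5817 bits
H(B) = 1.5849 bits

The distribution closer to uniform has higher entropy.
Answer: B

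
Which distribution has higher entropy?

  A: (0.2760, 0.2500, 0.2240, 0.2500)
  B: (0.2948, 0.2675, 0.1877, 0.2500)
A

Both distributions are close to uniform, making this a harder comparison.

H(A) = 1.9961 bits
H(B) = 1.9814 bits

The distribution closer to uniform has higher entropy.
Answer: A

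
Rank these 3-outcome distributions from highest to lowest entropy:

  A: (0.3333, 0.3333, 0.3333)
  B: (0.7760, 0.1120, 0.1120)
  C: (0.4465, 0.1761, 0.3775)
A > C > B

Key insight: Entropy is maximized by uniform distributions and minimized by concentrated distributions.

- Uniform distributions have maximum entropy log₂(3) = 1.5850 bits
- The more "peaked" or concentrated a distribution, the lower its entropy

Entropies:
  H(A) = 1.5850 bits
  H(B) = 0.9914 bits
  H(C) = 1.4911 bits

Ranking: A > C > B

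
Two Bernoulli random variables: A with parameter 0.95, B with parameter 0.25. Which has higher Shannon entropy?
B

For binary distributions, entropy is maximized at p=0.5 and decreases as p moves toward 0 or 1.

H(A) = H(0.95) = 0.2864 bits
H(B) = H(0.25) = 0.8113 bits

Distribution B (p=0.25) is closer to uniform (p=0.5), so it has higher entropy.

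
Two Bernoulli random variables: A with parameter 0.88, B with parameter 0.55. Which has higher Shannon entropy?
B

For binary distributions, entropy is maximized at p=0.5 and decreases as p moves toward 0 or 1.

H(A) = H(0.88) = 0.5294 bits
H(B) = H(0.55) = 0.9928 bits

Distribution B (p=0.55) is closer to uniform (p=0.5), so it has higher entropy.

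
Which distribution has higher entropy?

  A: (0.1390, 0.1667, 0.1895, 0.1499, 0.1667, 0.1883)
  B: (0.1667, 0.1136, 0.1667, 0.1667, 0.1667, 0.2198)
A

Both distributions are close to uniform, making this a harder comparison.

H(A) = 2.5761 bits
H(B) = 2.5601 bits

The distribution closer to uniform has higher entropy.
Answer: A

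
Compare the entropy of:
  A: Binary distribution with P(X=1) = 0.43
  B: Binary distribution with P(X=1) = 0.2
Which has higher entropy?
A

For binary distributions, entropy is maximized at p=0.5 and decreases as p moves toward 0 or 1.

H(A) = H(0.43) = 0.9858 bits
H(B) = H(0.2) = 0.7219 bits

Distribution A (p=0.43) is closer to uniform (p=0.5), so it has higher entropy.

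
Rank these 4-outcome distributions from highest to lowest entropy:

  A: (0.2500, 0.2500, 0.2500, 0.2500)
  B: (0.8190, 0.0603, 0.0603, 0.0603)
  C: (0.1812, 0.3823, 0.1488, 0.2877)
A > C > B

Key insight: Entropy is maximized by uniform distributions and minimized by concentrated distributions.

- Uniform distributions have maximum entropy log₂(4) = 2.0000 bits
- The more "peaked" or concentrated a distribution, the lower its entropy

Entropies:
  H(A) = 2.0000 bits
  H(B) = 0.9691 bits
  H(C) = 1.9029 bits

Ranking: A > C > B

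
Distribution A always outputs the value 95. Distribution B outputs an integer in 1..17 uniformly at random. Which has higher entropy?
B

A is deterministic, so H(A) = 0. B is uniform over 17 outcomes, so H(B) = log₂(17) = 4.087 bits. Any distribution with genuine randomness has higher entropy than a deterministic one.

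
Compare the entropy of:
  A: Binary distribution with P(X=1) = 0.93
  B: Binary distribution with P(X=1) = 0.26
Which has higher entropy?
B

For binary distributions, entropy is maximized at p=0.5 and decreases as p moves toward 0 or 1.

H(A) = H(0.93) = 0.3659 bits
H(B) = H(0.26) = 0.8267 bits

Distribution B (p=0.26) is closer to uniform (p=0.5), so it has higher entropy.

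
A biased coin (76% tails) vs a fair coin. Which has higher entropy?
Fair coin

The fair coin is uniform (p=0.5), maximizing binary entropy at 1 bit. The biased coin has H(0.76) ≈ 0.795 bits — its outcome is more predictable, so its entropy is lower.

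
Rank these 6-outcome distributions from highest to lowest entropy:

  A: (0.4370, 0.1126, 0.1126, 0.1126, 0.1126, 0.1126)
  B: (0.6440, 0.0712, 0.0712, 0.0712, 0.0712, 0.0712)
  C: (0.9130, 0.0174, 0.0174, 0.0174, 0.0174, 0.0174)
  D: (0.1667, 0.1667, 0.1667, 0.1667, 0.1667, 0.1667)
D > A > B > C

Key insight: Entropy is maximized by uniform distributions and minimized by concentrated distributions.

Entropies:
  H(A) = 2.2958 bits
  H(B) = 1.7659 bits
  H(C) = 0.6284 bits
  H(D) = 2.5850 bits

Ranking: D > A > B > C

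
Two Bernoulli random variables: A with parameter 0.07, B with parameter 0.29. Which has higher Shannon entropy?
B

For binary distributions, entropy is maximized at p=0.5 and decreases as p moves toward 0 or 1.

H(A) = H(0.07) = 0.3659 bits
H(B) = H(0.29) = 0.8687 bits

Distribution B (p=0.29) is closer to uniform (p=0.5), so it has higher entropy.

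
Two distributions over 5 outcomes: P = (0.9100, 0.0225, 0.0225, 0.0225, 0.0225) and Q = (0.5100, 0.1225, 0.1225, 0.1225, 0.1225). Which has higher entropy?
Q

P is highly concentrated on one outcome (91%), making it nearly deterministic. Q spreads its mass more evenly (max 51%). The more spread-out distribution has higher entropy: H(P) ≈ 0.616 bits, H(Q) ≈ 1.980 bits.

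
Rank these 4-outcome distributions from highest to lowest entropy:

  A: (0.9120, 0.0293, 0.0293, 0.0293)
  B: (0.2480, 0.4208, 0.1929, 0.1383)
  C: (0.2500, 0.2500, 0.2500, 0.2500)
C > B > A

Key insight: Entropy is maximized by uniform distributions and minimized by concentrated distributions.

- Uniform distributions have maximum entropy log₂(4) = 2.0000 bits
- The more "peaked" or concentrated a distribution, the lower its entropy

Entropies:
  H(A) = 0.5692 bits
  H(B) = 1.8770 bits
  H(C) = 2.0000 bits

Ranking: C > B > A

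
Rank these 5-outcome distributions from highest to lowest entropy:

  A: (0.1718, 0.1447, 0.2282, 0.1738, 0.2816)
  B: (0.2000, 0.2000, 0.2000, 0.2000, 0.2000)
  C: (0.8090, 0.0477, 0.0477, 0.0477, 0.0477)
B > A > C

Key insight: Entropy is maximized by uniform distributions and minimized by concentrated distributions.

- Uniform distributions have maximum entropy log₂(5) = 2.3219 bits
- The more "peaked" or concentrated a distribution, the lower its entropy

Entropies:
  H(A) = 2.2801 bits
  H(B) = 2.3219 bits
  H(C) = 1.0856 bits

Ranking: B > A > C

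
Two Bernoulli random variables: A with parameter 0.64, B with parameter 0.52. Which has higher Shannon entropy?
B

For binary distributions, entropy is maximized at p=0.5 and decreases as p moves toward 0 or 1.

H(A) = H(0.64) = 0.9427 bits
H(B) = H(0.52) = 0.9988 bits

Distribution B (p=0.52) is closer to uniform (p=0.5), so it has higher entropy.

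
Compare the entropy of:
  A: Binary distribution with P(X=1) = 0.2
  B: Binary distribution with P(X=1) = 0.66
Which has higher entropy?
B

For binary distributions, entropy is maximized at p=0.5 and decreases as p moves toward 0 or 1.

H(A) = H(0.2) = 0.7219 bits
H(B) = H(0.66) = 0.9248 bits

Distribution B (p=0.66) is closer to uniform (p=0.5), so it has higher entropy.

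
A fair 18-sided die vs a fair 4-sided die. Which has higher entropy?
18-sided die

Both are uniform distributions; for uniform over n outcomes, H = log₂(n). H(18-sided) = log₂(18) = 4.170 bits and H(4-sided) = log₂(4) = 2.000 bits. More outcomes in a uniform distribution means higher entropy.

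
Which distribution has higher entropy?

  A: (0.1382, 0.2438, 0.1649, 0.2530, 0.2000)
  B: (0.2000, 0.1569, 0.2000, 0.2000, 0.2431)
B

Both distributions are close to uniform, making this a harder comparison.

H(A) = 2.2859 bits
H(B) = 2.3085 bits

The distribution closer to uniform has higher entropy.
Answer: B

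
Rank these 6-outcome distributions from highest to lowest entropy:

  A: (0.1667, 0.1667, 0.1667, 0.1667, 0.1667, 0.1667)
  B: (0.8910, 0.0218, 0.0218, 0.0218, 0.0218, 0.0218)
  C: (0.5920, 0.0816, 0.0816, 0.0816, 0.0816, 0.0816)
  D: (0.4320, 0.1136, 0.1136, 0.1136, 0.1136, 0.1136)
A > D > C > B

Key insight: Entropy is maximized by uniform distributions and minimized by concentrated distributions.

Entropies:
  H(A) = 2.5850 bits
  H(B) = 0.7500 bits
  H(C) = 1.9228 bits
  H(D) = 2.3055 bits

Ranking: A > D > C > B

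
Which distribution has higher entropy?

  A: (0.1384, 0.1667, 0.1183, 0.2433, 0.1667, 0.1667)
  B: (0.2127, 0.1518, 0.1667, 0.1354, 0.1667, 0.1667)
B

Both distributions are close to uniform, making this a harder comparison.

H(A) = 2.5477 bits
H(B) = 2.5710 bits

The distribution closer to uniform has higher entropy.
Answer: B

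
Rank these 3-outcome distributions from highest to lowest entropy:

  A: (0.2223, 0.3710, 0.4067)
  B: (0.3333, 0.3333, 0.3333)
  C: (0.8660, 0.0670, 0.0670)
B > A > C

Key insight: Entropy is maximized by uniform distributions and minimized by concentrated distributions.

- Uniform distributions have maximum entropy log₂(3) = 1.5850 bits
- The more "peaked" or concentrated a distribution, the lower its entropy

Entropies:
  H(A) = 1.5409 bits
  H(B) = 1.5850 bits
  H(C) = 0.7023 bits

Ranking: B > A > C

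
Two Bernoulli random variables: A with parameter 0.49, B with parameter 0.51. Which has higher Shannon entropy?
Equal

For binary distributions, entropy is maximized at p=0.5 and decreases as p moves toward 0 or 1.

H(A) = H(0.49) = 0.9997 bits
H(B) = H(0.51) = 0.9997 bits

Both distributions are equally far from uniform (|0.49-0.5| = |0.51-0.5|), so they have the same entropy.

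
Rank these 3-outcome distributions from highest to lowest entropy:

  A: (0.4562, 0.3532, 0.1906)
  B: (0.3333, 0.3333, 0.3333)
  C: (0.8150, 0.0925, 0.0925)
B > A > C

Key insight: Entropy is maximized by uniform distributions and minimized by concentrated distributions.

- Uniform distributions have maximum entropy log₂(3) = 1.5850 bits
- The more "peaked" or concentrated a distribution, the lower its entropy

Entropies:
  H(A) = 1.5026 bits
  H(B) = 1.5850 bits
  H(C) = 0.8759 bits

Ranking: B > A > C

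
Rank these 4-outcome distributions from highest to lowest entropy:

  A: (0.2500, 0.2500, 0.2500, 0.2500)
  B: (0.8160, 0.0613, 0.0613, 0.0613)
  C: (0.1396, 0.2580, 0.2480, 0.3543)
A > C > B

Key insight: Entropy is maximized by uniform distributions and minimized by concentrated distributions.

- Uniform distributions have maximum entropy log₂(4) = 2.0000 bits
- The more "peaked" or concentrated a distribution, the lower its entropy

Entropies:
  H(A) = 2.0000 bits
  H(B) = 0.9804 bits
  H(C) = 1.9301 bits

Ranking: A > C > B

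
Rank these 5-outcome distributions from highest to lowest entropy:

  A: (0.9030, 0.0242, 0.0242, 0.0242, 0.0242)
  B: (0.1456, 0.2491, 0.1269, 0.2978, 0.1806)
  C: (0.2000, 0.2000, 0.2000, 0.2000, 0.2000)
C > B > A

Key insight: Entropy is maximized by uniform distributions and minimized by concentrated distributions.

- Uniform distributions have maximum entropy log₂(5) = 2.3219 bits
- The more "peaked" or concentrated a distribution, the lower its entropy

Entropies:
  H(A) = 0.6534 bits
  H(B) = 2.2486 bits
  H(C) = 2.3219 bits

Ranking: C > B > A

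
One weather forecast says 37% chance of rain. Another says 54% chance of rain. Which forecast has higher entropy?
54% forecast

Treat each forecast as a Bernoulli distribution. Binary entropy is maximized at p=0.5 and falls off symmetrically toward 0 or 1. The 54% forecast is closer to 50%, so it is more uncertain. H(37%) ≈ 0.951 bits, H(54%) ≈ 0.995 bits.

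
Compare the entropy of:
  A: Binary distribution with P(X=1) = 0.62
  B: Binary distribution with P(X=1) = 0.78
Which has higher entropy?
A

For binary distributions, entropy is maximized at p=0.5 and decreases as p moves toward 0 or 1.

H(A) = H(0.62) = 0.9580 bits
H(B) = H(0.78) = 0.7602 bits

Distribution A (p=0.62) is closer to uniform (p=0.5), so it has higher entropy.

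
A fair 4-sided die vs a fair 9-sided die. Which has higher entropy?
9-sided die

Both are uniform distributions; for uniform over n outcomes, H = log₂(n). H(4-sided) = log₂(4) = 2.000 bits and H(9-sided) = log₂(9) = 3.170 bits. More outcomes in a uniform distribution means higher entropy.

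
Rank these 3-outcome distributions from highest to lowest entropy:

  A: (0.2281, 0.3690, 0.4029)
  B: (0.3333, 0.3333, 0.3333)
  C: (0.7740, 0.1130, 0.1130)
B > A > C

Key insight: Entropy is maximized by uniform distributions and minimized by concentrated distributions.

- Uniform distributions have maximum entropy log₂(3) = 1.5850 bits
- The more "peaked" or concentrated a distribution, the lower its entropy

Entropies:
  H(A) = 1.5455 bits
  H(B) = 1.5850 bits
  H(C) = 0.9970 bits

Ranking: B > A > C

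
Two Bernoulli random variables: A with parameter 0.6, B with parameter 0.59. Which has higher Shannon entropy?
B

For binary distributions, entropy is maximized at p=0.5 and decreases as p moves toward 0 or 1.

H(A) = H(0.6) = 0.9710 bits
H(B) = H(0.59) = 0.9765 bits

Distribution B (p=0.59) is closer to uniform (p=0.5), so it has higher entropy.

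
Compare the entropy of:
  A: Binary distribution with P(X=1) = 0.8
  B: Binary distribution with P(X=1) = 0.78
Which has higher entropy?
B

For binary distributions, entropy is maximized at p=0.5 and decreases as p moves toward 0 or 1.

H(A) = H(0.8) = 0.7219 bits
H(B) = H(0.78) = 0.7602 bits

Distribution B (p=0.78) is closer to uniform (p=0.5), so it has higher entropy.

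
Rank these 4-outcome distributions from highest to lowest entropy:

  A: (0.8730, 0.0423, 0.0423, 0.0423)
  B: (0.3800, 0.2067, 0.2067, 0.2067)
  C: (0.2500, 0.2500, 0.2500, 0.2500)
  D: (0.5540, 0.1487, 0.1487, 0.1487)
C > B > D > A

Key insight: Entropy is maximized by uniform distributions and minimized by concentrated distributions.

Entropies:
  H(A) = 0.7504 bits
  H(B) = 1.9407 bits
  H(C) = 2.0000 bits
  H(D) = 1.6985 bits

Ranking: C > B > D > A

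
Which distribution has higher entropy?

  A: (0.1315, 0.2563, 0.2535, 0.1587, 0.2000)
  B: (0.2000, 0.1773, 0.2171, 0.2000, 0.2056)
B

Both distributions are close to uniform, making this a harder comparison.

H(A) = 2.2760 bits
H(B) = 2.3189 bits

The distribution closer to uniform has higher entropy.
Answer: B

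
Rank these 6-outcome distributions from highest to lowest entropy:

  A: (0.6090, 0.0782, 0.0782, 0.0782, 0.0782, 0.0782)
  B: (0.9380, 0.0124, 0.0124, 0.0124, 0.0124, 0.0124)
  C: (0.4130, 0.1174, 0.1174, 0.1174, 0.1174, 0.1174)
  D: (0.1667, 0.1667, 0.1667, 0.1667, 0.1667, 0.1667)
D > C > A > B

Key insight: Entropy is maximized by uniform distributions and minimized by concentrated distributions.

Entropies:
  H(A) = 1.8733 bits
  H(B) = 0.4793 bits
  H(C) = 2.3410 bits
  H(D) = 2.5850 bits

Ranking: D > C > A > B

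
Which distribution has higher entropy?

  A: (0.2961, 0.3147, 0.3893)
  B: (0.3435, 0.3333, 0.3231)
B

Both distributions are close to uniform, making this a harder comparison.

H(A) = 1.5746 bits
H(B) = 1.5845 bits

The distribution closer to uniform has higher entropy.
Answer: B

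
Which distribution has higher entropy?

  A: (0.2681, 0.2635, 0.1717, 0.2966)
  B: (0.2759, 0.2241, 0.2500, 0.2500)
B

Both distributions are close to uniform, making this a harder comparison.

H(A) = 1.9728 bits
H(B) = 1.9961 bits

The distribution closer to uniform has higher entropy.
Answer: B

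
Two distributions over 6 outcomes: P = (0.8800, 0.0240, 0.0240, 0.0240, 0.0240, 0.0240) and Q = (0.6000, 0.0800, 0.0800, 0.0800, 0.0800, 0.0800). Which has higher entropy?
Q

P is highly concentrated on one outcome (88%), making it nearly deterministic. Q spreads its mass more evenly (max 60%). The more spread-out distribution has higher entropy: H(P) ≈ 0.808 bits, H(Q) ≈ 1.900 bits.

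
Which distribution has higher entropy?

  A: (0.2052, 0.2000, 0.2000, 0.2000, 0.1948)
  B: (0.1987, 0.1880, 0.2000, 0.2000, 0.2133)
A

Both distributions are close to uniform, making this a harder comparison.

H(A) = 2.3217 bits
H(B) = 2.3208 bits

The distribution closer to uniform has higher entropy.
Answer: A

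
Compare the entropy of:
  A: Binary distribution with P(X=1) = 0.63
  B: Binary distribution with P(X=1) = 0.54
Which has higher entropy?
B

For binary distributions, entropy is maximized at p=0.5 and decreases as p moves toward 0 or 1.

H(A) = H(0.63) = 0.9507 bits
H(B) = H(0.54) = 0.9954 bits

Distribution B (p=0.54) is closer to uniform (p=0.5), so it has higher entropy.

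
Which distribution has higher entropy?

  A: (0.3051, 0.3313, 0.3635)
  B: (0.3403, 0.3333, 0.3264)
B

Both distributions are close to uniform, making this a harder comparison.

H(A) = 1.5813 bits
H(B) = 1.5848 bits

The distribution closer to uniform has higher entropy.
Answer: B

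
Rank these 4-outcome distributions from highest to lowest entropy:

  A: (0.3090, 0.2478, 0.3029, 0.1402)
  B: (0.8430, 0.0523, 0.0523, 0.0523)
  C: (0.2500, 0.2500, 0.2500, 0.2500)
C > A > B

Key insight: Entropy is maximized by uniform distributions and minimized by concentrated distributions.

- Uniform distributions have maximum entropy log₂(4) = 2.0000 bits
- The more "peaked" or concentrated a distribution, the lower its entropy

Entropies:
  H(A) = 1.9417 bits
  H(B) = 0.8759 bits
  H(C) = 2.0000 bits

Ranking: C > A > B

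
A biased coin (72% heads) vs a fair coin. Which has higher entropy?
Fair coin

The fair coin is uniform (p=0.5), maximizing binary entropy at 1 bit. The biased coin has H(0.72) ≈ 0.855 bits — its outcome is more predictable, so its entropy is lower.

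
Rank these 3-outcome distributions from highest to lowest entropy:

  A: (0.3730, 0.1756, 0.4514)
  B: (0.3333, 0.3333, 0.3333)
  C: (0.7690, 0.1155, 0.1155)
B > A > C

Key insight: Entropy is maximized by uniform distributions and minimized by concentrated distributions.

- Uniform distributions have maximum entropy log₂(3) = 1.5850 bits
- The more "peaked" or concentrated a distribution, the lower its entropy

Entropies:
  H(A) = 1.4893 bits
  H(B) = 1.5850 bits
  H(C) = 1.0108 bits

Ranking: B > A > C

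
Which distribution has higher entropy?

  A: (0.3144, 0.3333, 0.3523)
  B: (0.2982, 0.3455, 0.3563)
A

Both distributions are close to uniform, making this a harder comparison.

H(A) = 1.5834 bits
H(B) = 1.5808 bits

The distribution closer to uniform has higher entropy.
Answer: A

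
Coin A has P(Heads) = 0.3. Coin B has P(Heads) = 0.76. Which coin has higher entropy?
A

For binary distributions, entropy is maximized at p=0.5 and decreases as p moves toward 0 or 1.

H(A) = H(0.3) = 0.8813 bits
H(B) = H(0.76) = 0.7950 bits

Distribution A (p=0.3) is closer to uniform (p=0.5), so it has higher entropy.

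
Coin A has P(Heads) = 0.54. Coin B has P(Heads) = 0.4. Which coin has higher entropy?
A

For binary distributions, entropy is maximized at p=0.5 and decreases as p moves toward 0 or 1.

H(A) = H(0.54) = 0.9954 bits
H(B) = H(0.4) = 0.9710 bits

Distribution A (p=0.54) is closer to uniform (p=0.5), so it has higher entropy.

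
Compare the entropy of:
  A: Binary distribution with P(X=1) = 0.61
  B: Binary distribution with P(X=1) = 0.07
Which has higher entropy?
A

For binary distributions, entropy is maximized at p=0.5 and decreases as p moves toward 0 or 1.

H(A) = H(0.61) = 0.9648 bits
H(B) = H(0.07) = 0.3659 bits

Distribution A (p=0.61) is closer to uniform (p=0.5), so it has higher entropy.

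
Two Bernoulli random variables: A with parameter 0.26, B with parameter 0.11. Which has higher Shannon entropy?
A

For binary distributions, entropy is maximized at p=0.5 and decreases as p moves toward 0 or 1.

H(A) = H(0.26) = 0.8267 bits
H(B) = H(0.11) = 0.4999 bits

Distribution A (p=0.26) is closer to uniform (p=0.5), so it has higher entropy.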